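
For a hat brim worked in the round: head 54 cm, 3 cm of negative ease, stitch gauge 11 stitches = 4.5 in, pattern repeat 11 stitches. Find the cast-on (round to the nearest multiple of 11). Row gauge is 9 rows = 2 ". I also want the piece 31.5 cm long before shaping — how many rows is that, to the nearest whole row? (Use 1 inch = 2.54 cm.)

Finished = 54 − 3 = 51 cm.
51 cm × 1/2.54 = 20.08 inches.
11/4.5 = 2.444 sts per in; 20.08 × 2.444 = 49.08 sts.
Nearest multiple of 11 → 44.
31.5 cm = 12.40 inches; × 4.5 = 55.81 → 56 rows.

Cast on 44 stitches; work 56 rows.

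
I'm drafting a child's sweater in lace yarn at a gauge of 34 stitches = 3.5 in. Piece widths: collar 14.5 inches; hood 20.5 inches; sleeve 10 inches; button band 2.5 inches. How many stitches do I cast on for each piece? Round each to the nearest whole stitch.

Rate = 34/3.5 = 9.714 sts per in.
collar: 14.5 × 9.714 = 140.86 → 141.
hood: 20.5 × 9.714 = 199.14 → 199.
sleeve: 10 × 9.714 = 97.14 → 97.
button band: 2.5 × 9.714 = 24.29 → 24.

collar 141; hood 199; sleeve 97; button band 24.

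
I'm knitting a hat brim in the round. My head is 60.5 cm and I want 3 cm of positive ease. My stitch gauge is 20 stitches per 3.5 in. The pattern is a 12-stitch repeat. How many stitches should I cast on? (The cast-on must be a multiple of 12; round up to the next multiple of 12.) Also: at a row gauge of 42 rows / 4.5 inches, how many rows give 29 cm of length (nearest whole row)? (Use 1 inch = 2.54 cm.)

Finished = 60.5 + 3 = 63.5 cm.
63.5 cm × 1/2.54 = 25.00 inches.
20/3.5 = 5.714 sts per in; 25.00 × 5.714 = 142.86 sts.
Next multiple of 12 → 144.
29 cm = 11.42 inches; × 9.333 = 106.56 → 107 rows.

Cast on 144 stitches; work 107 rows.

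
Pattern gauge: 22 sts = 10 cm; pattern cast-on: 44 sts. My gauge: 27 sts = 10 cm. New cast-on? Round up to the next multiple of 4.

CO 56 sts.

Scale factor = 27 / 22 = 1.227.
44 × 27 / 22 = 54.00 sts.
→ 56 sts.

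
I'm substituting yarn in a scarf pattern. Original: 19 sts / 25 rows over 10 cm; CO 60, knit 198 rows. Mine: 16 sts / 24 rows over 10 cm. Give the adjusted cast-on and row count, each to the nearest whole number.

Stitches: 60 × 16/19 = 50.53 → 51.
Rows: 198 × 24/25 = 190.08 → 190.

Cast on 51 stitches; work 190 rows.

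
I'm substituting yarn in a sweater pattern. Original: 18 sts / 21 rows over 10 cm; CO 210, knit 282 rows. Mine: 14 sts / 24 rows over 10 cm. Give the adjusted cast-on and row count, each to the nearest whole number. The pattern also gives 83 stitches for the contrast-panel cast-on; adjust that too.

Cast on 163 stitches; work 322 rows; contrast-panel cast-on 65 stitches.

Stitches: 210 × 14/18 = 163.33 → 163.
Rows: 282 × 24/21 = 322.29 → 322.
contrast-panel cast-on: 83 × 14/18 = 64.56 → 65.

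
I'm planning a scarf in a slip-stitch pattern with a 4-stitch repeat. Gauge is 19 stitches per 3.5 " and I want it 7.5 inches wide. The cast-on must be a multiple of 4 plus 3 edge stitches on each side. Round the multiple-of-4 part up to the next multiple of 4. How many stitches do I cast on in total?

CO 42 sts.

19 / 3.5 = 5.429 sts per inch.
7.5 × 5.429 = 40.71 sts.
Less 6 edge sts → 34.71 for the repeat.
Next multiple of 4: 36.
Add back 6 edge sts → 42.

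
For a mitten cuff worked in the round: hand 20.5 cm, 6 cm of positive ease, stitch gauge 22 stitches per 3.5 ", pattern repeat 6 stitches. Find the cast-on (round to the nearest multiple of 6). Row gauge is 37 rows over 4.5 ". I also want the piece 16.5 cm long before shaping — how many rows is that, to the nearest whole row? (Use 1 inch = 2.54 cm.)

Cast on 66 stitches; work 53 rows.

Finished = 20.5 + 6 = 26.5 cm.
26.5 cm × 1/2.54 = 10.43 inches.
22/3.5 = 6.286 sts per in; 10.43 × 6.286 = 65.58 sts.
Nearest multiple of 6 → 66.
16.5 cm = 6.50 inches; × 8.222 = 53.41 → 53 rows.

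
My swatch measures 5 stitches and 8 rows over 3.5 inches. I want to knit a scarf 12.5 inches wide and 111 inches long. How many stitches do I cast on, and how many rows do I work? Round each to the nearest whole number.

Cast on 18 stitches and work 254 rows.

Stitch gauge = 5/3.5 = 1.429 sts/in; 12.5 × 1.429 = 17.86 → 18 sts.
Row gauge = 8/3.5 = 2.286 rows/in; 111 × 2.286 = 253.71 → 254 rows.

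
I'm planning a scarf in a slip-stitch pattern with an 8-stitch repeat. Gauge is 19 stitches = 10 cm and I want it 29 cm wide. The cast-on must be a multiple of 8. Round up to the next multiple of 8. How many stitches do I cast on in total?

56 stitches.

19 / 10 = 1.9 sts per cm.
29 × 1.9 = 55.10 sts.
Next multiple of 8: 56.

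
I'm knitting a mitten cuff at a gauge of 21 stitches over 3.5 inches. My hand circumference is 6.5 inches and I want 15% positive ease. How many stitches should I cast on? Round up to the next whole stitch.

Cast on 45 stitches.

Finished = 6.5 × 1.15 = 7.47 in.
21 / 3.5 = 6 sts per inch.
7.47 × 6 = 44.85 sts.
→ 45 sts.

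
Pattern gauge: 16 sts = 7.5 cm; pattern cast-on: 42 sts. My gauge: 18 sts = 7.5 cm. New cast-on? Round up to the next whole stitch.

Scale factor = 18 / 16 = 1.125.
42 × 18 / 16 = 47.25 sts.
→ 48 sts.

Cast on 48 stitches.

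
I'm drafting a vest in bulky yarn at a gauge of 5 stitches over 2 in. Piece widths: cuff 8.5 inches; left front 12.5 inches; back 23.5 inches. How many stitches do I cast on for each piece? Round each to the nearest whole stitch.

cuff 21; left front 31; back 59.

Rate = 5/2 = 2.5 sts per in.
cuff: 8.5 × 2.5 = 21.25 → 21.
left front: 12.5 × 2.5 = 31.25 → 31.
back: 23.5 × 2.5 = 58.75 → 59.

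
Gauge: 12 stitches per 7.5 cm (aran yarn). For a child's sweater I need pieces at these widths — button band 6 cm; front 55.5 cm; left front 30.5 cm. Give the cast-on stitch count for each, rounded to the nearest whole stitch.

Rate = 12/7.5 = 1.6 sts per cm.
button band: 6 × 1.6 = 9.60 → 10.
front: 55.5 × 1.6 = 88.80 → 89.
left front: 30.5 × 1.6 = 48.80 → 49.

button band 10; front 89; left front 49.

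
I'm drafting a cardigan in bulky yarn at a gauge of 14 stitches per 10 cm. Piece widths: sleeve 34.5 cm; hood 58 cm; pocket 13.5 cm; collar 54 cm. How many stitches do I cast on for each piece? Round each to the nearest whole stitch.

Rate = 14/10 = 1.4 sts per cm.
sleeve: 34.5 × 1.4 = 48.30 → 48.
hood: 58 × 1.4 = 81.20 → 81.
pocket: 13.5 × 1.4 = 18.90 → 19.
collar: 54 × 1.4 = 75.60 → 76.

sleeve 48; hood 81; pocket 19; collar 76.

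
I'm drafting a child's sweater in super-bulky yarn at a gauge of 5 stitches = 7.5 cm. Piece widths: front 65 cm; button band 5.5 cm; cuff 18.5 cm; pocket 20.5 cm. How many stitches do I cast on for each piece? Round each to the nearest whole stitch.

Rate = 5/7.5 = 0.667 sts per cm.
front: 65 × 0.667 = 43.33 → 43.
button band: 5.5 × 0.667 = 3.67 → 4.
cuff: 18.5 × 0.667 = 12.33 → 12.
pocket: 20.5 × 0.667 = 13.67 → 14.

front 43; button band 4; cuff 12; pocket 14.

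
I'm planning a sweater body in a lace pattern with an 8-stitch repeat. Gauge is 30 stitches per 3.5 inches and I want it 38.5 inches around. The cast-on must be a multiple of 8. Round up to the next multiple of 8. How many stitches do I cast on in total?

CO 336 sts.

30 / 3.5 = 8.571 sts per inch.
38.5 × 8.571 = 330.00 sts.
Next multiple of 8: 336.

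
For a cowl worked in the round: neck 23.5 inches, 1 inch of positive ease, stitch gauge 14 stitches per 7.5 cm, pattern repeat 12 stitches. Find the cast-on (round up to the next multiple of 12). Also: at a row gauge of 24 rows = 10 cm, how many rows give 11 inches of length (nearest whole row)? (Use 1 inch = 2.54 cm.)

Finished = 23.5 + 1 = 24.5 inches.
24.5 inches × 2.54 = 62.23 cm.
14/7.5 = 1.867 sts per cm; 62.23 × 1.867 = 116.16 sts.
Next multiple of 12 → 120.
11 inches = 27.94 cm; × 2.4 = 67.06 → 67 rows.

Cast on 120 stitches; work 67 rows.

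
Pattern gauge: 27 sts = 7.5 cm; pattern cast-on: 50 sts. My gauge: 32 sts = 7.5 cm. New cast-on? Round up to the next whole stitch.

Cast on 60 stitches.

Scale factor = 32 / 27 = 1.185.
50 × 32 / 27 = 59.26 sts.
→ 60 sts.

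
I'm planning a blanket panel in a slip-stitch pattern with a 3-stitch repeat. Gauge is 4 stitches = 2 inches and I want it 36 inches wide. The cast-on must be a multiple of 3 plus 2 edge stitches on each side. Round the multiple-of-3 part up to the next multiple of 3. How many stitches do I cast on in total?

CO 73 sts.

4 / 2 = 2 sts per inch.
36 × 2 = 72.00 sts.
Less 4 edge sts → 68.00 for the repeat.
Next multiple of 3: 69.
Add back 4 edge sts → 73.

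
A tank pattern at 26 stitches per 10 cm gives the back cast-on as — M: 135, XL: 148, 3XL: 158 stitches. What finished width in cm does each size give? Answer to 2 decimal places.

M 51.92 cm; XL 56.92 cm; 3XL 60.77 cm.

26/10 = 2.6 sts per cm.
M: 135 / 2.6 = 51.923 → 51.92 cm.
XL: 148 / 2.6 = 56.923 → 56.92 cm.
3XL: 158 / 2.6 = 60.769 → 60.77 cm.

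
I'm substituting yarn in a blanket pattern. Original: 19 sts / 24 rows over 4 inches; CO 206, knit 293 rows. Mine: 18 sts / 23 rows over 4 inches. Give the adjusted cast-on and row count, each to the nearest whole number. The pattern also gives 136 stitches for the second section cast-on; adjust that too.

Cast on 195 stitches; work 281 rows; second section cast-on 129 stitches.

Stitches: 206 × 18/19 = 195.16 → 195.
Rows: 293 × 23/24 = 280.79 → 281.
second section cast-on: 136 × 18/19 = 128.84 → 129.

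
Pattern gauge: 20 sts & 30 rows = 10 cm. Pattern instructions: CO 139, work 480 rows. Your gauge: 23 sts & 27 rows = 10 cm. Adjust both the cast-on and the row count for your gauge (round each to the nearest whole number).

Stitches: 139 × 23/20 = 159.85 → 160.
Rows: 480 × 27/30 = 432.00 → 432.

Cast on 160 stitches; work 432 rows.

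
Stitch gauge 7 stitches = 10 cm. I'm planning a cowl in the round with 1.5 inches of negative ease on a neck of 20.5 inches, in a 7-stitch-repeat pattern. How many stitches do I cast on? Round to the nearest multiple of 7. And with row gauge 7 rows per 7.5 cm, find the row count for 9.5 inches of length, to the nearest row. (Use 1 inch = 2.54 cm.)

Cast on 35 stitches; work 23 rows.

Finished = 20.5 − 1.5 = 19 inches.
19 inches × 2.54 = 48.26 cm.
7/10 = 0.7 sts per cm; 48.26 × 0.7 = 33.78 sts.
Nearest multiple of 7 → 35.
9.5 inches = 24.13 cm; × 0.933 = 22.52 → 23 rows.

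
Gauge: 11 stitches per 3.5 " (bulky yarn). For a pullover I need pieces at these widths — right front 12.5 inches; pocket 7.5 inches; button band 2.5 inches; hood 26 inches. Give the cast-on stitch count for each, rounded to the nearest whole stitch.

Rate = 11/3.5 = 3.143 sts per in.
right front: 12.5 × 3.143 = 39.29 → 39.
pocket: 7.5 × 3.143 = 23.57 → 24.
button band: 2.5 × 3.143 = 7.86 → 8.
hood: 26 × 3.143 = 81.71 → 82.

right front 39; pocket 24; button band 8; hood 82.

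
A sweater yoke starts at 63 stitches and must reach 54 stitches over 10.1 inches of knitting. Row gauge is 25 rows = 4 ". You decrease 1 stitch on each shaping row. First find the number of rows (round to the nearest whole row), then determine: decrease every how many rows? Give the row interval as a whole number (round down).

Rows = 10.1 × 6.25 = 63.1 → 63 rows.
Stitches to remove: 9 → 9 shaping rows (at 1 st each).
63 / 9 = 7.00 → every 7 rows.

Decrease every 7th row.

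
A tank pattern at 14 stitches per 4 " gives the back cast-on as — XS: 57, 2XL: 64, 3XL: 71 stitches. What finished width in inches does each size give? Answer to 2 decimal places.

14/4 = 3.5 sts per in.
XS: 57 / 3.5 = 16.286 → 16.29 in.
2XL: 64 / 3.5 = 18.286 → 18.29 in.
3XL: 71 / 3.5 = 20.286 → 20.29 in.

XS 16.29 inches; 2XL 18.29 inches; 3XL 20.29 inches.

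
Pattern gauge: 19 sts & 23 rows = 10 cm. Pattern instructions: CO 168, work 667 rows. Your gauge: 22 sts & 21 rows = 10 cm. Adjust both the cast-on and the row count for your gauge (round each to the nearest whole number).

Stitches: 168 × 22/19 = 194.53 → 195.
Rows: 667 × 21/23 = 609.00 → 609.

Cast on 195 stitches; work 609 rows.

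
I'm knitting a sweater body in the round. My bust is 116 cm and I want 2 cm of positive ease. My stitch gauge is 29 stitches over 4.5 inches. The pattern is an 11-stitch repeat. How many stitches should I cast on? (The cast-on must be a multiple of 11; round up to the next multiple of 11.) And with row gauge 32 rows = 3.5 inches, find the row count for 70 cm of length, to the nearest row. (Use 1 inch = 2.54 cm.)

Finished = 116 + 2 = 118 cm.
118 cm × 1/2.54 = 46.46 inches.
29/4.5 = 6.444 sts per in; 46.46 × 6.444 = 299.39 sts.
Next multiple of 11 → 308.
70 cm = 27.56 inches; × 9.143 = 251.97 → 252 rows.

Cast on 308 stitches; work 252 rows.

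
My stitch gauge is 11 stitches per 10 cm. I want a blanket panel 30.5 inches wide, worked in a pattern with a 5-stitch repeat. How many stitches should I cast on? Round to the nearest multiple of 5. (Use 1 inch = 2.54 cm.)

CO 85 sts.

30.5 in = 30.5 × 2.54 = 77.47 cm.
11 / 10 = 1.1 sts/cm.
77.47 × 1.1 = 85.22 sts.
→ 85.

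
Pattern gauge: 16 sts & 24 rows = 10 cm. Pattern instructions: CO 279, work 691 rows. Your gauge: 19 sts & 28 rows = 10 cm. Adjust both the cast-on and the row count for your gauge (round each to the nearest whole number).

Cast on 331 stitches; work 806 rows.

Stitches: 279 × 19/16 = 331.31 → 331.
Rows: 691 × 28/24 = 806.17 → 806.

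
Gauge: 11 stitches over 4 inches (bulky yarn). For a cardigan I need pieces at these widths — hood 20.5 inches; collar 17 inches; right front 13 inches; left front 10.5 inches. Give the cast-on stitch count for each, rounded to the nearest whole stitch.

hood 56; collar 47; right front 36; left front 29.

Rate = 11/4 = 2.75 sts per in.
hood: 20.5 × 2.75 = 56.38 → 56.
collar: 17 × 2.75 = 46.75 → 47.
right front: 13 × 2.75 = 35.75 → 36.
left front: 10.5 × 2.75 = 28.88 → 29.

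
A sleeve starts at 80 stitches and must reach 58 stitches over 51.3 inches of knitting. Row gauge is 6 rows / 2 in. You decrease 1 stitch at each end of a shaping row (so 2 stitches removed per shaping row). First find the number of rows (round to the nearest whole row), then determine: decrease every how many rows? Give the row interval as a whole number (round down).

Decrease every 14th row.

Rows = 51.3 × 3 = 153.9 → 154 rows.
Stitches to remove: 22 → 11 shaping rows (at 2 st each).
154 / 11 = 14.00 → every 14 rows.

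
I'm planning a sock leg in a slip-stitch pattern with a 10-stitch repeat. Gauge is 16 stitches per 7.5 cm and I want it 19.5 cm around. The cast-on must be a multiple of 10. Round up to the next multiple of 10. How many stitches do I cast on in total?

16 / 7.5 = 2.133 sts per cm.
19.5 × 2.133 = 41.60 sts.
Next multiple of 10: 50.

Cast on 50 stitches.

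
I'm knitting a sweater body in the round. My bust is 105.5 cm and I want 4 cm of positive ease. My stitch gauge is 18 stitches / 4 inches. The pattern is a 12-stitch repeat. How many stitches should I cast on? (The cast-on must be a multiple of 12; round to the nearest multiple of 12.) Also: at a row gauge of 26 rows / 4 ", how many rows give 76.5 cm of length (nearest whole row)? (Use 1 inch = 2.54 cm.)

Finished = 105.5 + 4 = 109.5 cm.
109.5 cm × 1/2.54 = 43.11 inches.
18/4 = 4.5 sts per in; 43.11 × 4.5 = 194.00 sts.
Nearest multiple of 12 → 192.
76.5 cm = 30.12 inches; × 6.5 = 195.77 → 196 rows.

Cast on 192 stitches; work 196 rows.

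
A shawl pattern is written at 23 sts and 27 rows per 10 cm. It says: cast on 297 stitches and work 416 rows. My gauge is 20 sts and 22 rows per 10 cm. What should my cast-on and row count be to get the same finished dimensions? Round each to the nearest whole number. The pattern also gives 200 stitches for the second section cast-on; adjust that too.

Stitches: 297 × 20/23 = 258.26 → 258.
Rows: 416 × 22/27 = 338.96 → 339.
second section cast-on: 200 × 20/23 = 173.91 → 174.

Cast on 258 stitches; work 339 rows; second section cast-on 174 stitches.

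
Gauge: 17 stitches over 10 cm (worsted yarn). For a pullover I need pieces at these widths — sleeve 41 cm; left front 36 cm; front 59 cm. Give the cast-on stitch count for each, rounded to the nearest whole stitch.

Rate = 17/10 = 1.7 sts per cm.
sleeve: 41 × 1.7 = 69.70 → 70.
left front: 36 × 1.7 = 61.20 → 61.
front: 59 × 1.7 = 100.30 → 100.

sleeve 70; left front 61; front 100.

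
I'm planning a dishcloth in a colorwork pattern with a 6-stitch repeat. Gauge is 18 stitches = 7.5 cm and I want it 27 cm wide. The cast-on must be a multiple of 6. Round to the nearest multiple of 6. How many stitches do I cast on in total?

CO 66 sts.

18 / 7.5 = 2.4 sts per cm.
27 × 2.4 = 64.80 sts.
Nearest multiple of 6: 66.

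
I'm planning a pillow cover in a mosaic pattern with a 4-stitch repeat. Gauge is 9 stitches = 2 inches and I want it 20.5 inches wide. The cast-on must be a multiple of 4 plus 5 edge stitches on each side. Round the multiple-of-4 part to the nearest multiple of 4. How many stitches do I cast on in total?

9 / 2 = 4.5 sts per inch.
20.5 × 4.5 = 92.25 sts.
Less 10 edge sts → 82.25 for the repeat.
Nearest multiple of 4: 84.
Add back 10 edge sts → 94.

94 stitches.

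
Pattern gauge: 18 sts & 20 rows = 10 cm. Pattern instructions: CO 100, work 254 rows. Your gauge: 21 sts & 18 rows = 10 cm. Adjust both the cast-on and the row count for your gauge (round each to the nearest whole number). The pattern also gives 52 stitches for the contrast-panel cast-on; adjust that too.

Cast on 117 stitches; work 229 rows; contrast-panel cast-on 61 stitches.

Stitches: 100 × 21/18 = 116.67 → 117.
Rows: 254 × 18/20 = 228.60 → 229.
contrast-panel cast-on: 52 × 21/18 = 60.67 → 61.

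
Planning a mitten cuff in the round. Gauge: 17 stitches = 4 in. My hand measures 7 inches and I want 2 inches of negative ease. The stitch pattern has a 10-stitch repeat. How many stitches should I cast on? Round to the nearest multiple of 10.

20 stitches.

Finished = 7 − 2 = 5 inches.
17 / 4 = 4.25 sts/in.
5 × 4.25 = 21.25 sts.
Nearest multiple of 10: 20.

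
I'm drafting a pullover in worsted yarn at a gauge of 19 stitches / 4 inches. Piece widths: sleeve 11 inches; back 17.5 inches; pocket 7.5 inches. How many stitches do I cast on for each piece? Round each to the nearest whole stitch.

Rate = 19/4 = 4.75 sts per in.
sleeve: 11 × 4.75 = 52.25 → 52.
back: 17.5 × 4.75 = 83.12 → 83.
pocket: 7.5 × 4.75 = 35.62 → 36.

sleeve 52; back 83; pocket 36.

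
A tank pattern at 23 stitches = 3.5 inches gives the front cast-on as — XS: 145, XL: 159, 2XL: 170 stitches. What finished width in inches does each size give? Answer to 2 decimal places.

XS 22.07 inches; XL 24.20 inches; 2XL 25.87 inches.

23/3.5 = 6.571 sts per in.
XS: 145 / 6.571 = 22.065 → 22.07 in.
XL: 159 / 6.571 = 24.196 → 24.20 in.
2XL: 170 / 6.571 = 25.870 → 25.87 in.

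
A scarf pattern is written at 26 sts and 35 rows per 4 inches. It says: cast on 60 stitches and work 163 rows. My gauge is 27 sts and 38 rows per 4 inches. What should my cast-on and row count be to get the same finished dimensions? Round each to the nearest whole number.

Cast on 62 stitches; work 177 rows.

Stitches: 60 × 27/26 = 62.31 → 62.
Rows: 163 × 38/35 = 176.97 → 177.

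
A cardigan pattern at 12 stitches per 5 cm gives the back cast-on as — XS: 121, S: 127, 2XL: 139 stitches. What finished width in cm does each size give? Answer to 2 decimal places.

XS 50.42 cm; S 52.92 cm; 2XL 57.92 cm.

12/5 = 2.4 sts per cm.
XS: 121 / 2.4 = 50.417 → 50.42 cm.
S: 127 / 2.4 = 52.917 → 52.92 cm.
2XL: 139 / 2.4 = 57.917 → 57.92 cm.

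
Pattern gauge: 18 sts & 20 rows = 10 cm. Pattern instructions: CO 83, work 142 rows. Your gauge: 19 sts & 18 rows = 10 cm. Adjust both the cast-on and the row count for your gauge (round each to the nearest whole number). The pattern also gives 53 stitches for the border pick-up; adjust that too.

Cast on 88 stitches; work 128 rows; border pick-up 56 stitches.

Stitches: 83 × 19/18 = 87.61 → 88.
Rows: 142 × 18/20 = 127.80 → 128.
border pick-up: 53 × 19/18 = 55.94 → 56.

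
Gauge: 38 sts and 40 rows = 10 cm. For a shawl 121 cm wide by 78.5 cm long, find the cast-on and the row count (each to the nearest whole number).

Cast on 460 stitches and work 314 rows.

Stitch gauge = 38/10 = 3.8 sts/cm; 121 × 3.8 = 459.80 → 460 sts.
Row gauge = 40/10 = 4 rows/cm; 78.5 × 4 = 314.00 → 314 rows.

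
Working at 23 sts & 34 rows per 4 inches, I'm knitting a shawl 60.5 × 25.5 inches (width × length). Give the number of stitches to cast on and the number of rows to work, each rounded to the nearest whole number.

Stitch gauge = 23/4 = 5.75 sts/in; 60.5 × 5.75 = 347.88 → 348 sts.
Row gauge = 34/4 = 8.5 rows/in; 25.5 × 8.5 = 216.75 → 217 rows.

Cast on 348 stitches and work 217 rows.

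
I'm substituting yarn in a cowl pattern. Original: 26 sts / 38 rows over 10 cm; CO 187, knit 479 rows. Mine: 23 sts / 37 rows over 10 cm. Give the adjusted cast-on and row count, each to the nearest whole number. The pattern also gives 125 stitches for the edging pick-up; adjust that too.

Stitches: 187 × 23/26 = 165.42 → 165.
Rows: 479 × 37/38 = 466.39 → 466.
edging pick-up: 125 × 23/26 = 110.58 → 111.

Cast on 165 stitches; work 466 rows; edging pick-up 111 stitches.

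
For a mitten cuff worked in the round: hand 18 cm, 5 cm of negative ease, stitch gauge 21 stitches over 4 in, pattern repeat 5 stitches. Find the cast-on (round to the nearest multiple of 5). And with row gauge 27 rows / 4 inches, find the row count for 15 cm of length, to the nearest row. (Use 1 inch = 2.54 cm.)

Cast on 25 stitches; work 40 rows.

Finished = 18 − 5 = 13 cm.
13 cm × 1/2.54 = 5.12 inches.
21/4 = 5.25 sts per in; 5.12 × 5.25 = 26.87 sts.
Nearest multiple of 5 → 25.
15 cm = 5.91 inches; × 6.75 = 39.86 → 40 rows.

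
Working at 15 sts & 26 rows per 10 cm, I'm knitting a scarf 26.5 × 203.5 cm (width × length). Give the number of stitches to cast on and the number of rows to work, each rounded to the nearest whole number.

Cast on 40 stitches and work 529 rows.

Stitch gauge = 15/10 = 1.5 sts/cm; 26.5 × 1.5 = 39.75 → 40 sts.
Row gauge = 26/10 = 2.6 rows/cm; 203.5 × 2.6 = 529.10 → 529 rows.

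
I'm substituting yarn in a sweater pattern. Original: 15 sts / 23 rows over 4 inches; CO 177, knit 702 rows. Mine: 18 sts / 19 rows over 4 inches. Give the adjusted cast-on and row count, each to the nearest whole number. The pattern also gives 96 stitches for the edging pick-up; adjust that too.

Cast on 212 stitches; work 580 rows; edging pick-up 115 stitches.

Stitches: 177 × 18/15 = 212.40 → 212.
Rows: 702 × 19/23 = 579.91 → 580.
edging pick-up: 96 × 18/15 = 115.20 → 115.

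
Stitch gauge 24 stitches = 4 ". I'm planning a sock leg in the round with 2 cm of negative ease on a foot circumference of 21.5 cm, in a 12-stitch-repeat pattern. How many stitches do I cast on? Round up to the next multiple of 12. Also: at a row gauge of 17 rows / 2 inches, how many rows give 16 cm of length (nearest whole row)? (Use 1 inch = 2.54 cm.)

Finished = 21.5 − 2 = 19.5 cm.
19.5 cm × 1/2.54 = 7.68 inches.
24/4 = 6 sts per in; 7.68 × 6 = 46.06 sts.
Next multiple of 12 → 48.
16 cm = 6.30 inches; × 8.5 = 53.54 → 54 rows.

Cast on 48 stitches; work 54 rows.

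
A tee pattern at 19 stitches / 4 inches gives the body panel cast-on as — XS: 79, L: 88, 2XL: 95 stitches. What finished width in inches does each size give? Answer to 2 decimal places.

19/4 = 4.75 sts per in.
XS: 79 / 4.75 = 16.632 → 16.63 in.
L: 88 / 4.75 = 18.526 → 18.53 in.
2XL: 95 / 4.75 = 20.000 → 20.00 in.

XS 16.63 inches; L 18.53 inches; 2XL 20.00 inches.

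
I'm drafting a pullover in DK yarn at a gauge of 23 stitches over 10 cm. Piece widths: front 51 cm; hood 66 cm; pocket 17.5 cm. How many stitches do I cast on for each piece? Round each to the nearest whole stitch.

front 117; hood 152; pocket 40.

Rate = 23/10 = 2.3 sts per cm.
front: 51 × 2.3 = 117.30 → 117.
hood: 66 × 2.3 = 151.80 → 152.
pocket: 17.5 × 2.3 = 40.25 → 40.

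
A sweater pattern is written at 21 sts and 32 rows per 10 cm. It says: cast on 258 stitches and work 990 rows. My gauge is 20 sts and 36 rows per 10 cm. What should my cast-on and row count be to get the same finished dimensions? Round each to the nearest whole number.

Cast on 246 stitches; work 1114 rows.

Stitches: 258 × 20/21 = 245.71 → 246.
Rows: 990 × 36/32 = 1113.75 → 1114.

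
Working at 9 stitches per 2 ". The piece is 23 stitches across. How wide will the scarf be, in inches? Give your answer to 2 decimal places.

9 stitches / 2 inch = 4.5 stitches per inch.
23 / 4.5 = 5.111 inches.

5.11 inches.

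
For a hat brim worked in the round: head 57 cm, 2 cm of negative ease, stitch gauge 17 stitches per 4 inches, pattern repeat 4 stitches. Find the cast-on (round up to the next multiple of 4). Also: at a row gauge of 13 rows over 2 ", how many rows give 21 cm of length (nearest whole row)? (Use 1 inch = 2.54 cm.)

Cast on 96 stitches; work 54 rows.

Finished = 57 − 2 = 55 cm.
55 cm × 1/2.54 = 21.65 inches.
17/4 = 4.25 sts per in; 21.65 × 4.25 = 92.03 sts.
Next multiple of 4 → 96.
21 cm = 8.27 inches; × 6.5 = 53.74 → 54 rows.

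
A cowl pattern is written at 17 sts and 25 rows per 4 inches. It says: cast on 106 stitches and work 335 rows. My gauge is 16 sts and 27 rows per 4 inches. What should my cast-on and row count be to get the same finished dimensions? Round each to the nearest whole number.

Cast on 100 stitches; work 362 rows.

Stitches: 106 × 16/17 = 99.76 → 100.
Rows: 335 × 27/25 = 361.80 → 362.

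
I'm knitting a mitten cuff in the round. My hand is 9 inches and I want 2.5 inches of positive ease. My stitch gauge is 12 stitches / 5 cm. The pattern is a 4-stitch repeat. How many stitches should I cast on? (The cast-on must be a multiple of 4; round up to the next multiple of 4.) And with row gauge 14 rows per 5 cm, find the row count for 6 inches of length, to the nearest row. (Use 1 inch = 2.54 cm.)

Finished = 9 + 2.5 = 11.5 inches.
11.5 inches × 2.54 = 29.21 cm.
12/5 = 2.4 sts per cm; 29.21 × 2.4 = 70.10 sts.
Next multiple of 4 → 72.
6 inches = 15.24 cm; × 2.8 = 42.67 → 43 rows.

Cast on 72 stitches; work 43 rows.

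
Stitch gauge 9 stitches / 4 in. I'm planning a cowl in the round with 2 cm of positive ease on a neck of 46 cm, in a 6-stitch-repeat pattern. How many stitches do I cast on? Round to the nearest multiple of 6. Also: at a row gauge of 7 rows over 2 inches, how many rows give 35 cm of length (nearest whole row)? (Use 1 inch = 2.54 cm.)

Finished = 46 + 2 = 48 cm.
48 cm × 1/2.54 = 18.90 inches.
9/4 = 2.25 sts per in; 18.90 × 2.25 = 42.52 sts.
Nearest multiple of 6 → 42.
35 cm = 13.78 inches; × 3.5 = 48.23 → 48 rows.

Cast on 42 stitches; work 48 rows.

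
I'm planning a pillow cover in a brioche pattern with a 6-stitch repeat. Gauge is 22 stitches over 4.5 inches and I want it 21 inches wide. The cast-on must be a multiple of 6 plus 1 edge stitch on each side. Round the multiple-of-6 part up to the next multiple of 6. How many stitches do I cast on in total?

CO 104 sts.

22 / 4.5 = 4.889 sts per inch.
21 × 4.889 = 102.67 sts.
Less 2 edge sts → 100.67 for the repeat.
Next multiple of 6: 102.
Add back 2 edge sts → 104.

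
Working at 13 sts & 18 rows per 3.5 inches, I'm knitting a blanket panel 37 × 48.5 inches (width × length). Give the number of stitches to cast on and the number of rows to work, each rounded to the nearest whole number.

Stitch gauge = 13/3.5 = 3.714 sts/in; 37 × 3.714 = 137.43 → 137 sts.
Row gauge = 18/3.5 = 5.143 rows/in; 48.5 × 5.143 = 249.43 → 249 rows.

Cast on 137 stitches and work 249 rows.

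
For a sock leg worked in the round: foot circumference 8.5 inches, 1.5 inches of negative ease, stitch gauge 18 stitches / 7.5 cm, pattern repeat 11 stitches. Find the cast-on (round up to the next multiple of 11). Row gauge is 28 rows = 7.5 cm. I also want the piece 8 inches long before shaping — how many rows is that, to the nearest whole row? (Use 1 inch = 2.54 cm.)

Cast on 44 stitches; work 76 rows.

Finished = 8.5 − 1.5 = 7 inches.
7 inches × 2.54 = 17.78 cm.
18/7.5 = 2.4 sts per cm; 17.78 × 2.4 = 42.67 sts.
Next multiple of 11 → 44.
8 inches = 20.32 cm; × 3.733 = 75.86 → 76 rows.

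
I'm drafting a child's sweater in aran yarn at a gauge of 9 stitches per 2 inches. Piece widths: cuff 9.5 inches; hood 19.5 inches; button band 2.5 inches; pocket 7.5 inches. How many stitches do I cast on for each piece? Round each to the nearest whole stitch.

cuff 43; hood 88; button band 11; pocket 34.

Rate = 9/2 = 4.5 sts per in.
cuff: 9.5 × 4.5 = 42.75 → 43.
hood: 19.5 × 4.5 = 87.75 → 88.
button band: 2.5 × 4.5 = 11.25 → 11.
pocket: 7.5 × 4.5 = 33.75 → 34.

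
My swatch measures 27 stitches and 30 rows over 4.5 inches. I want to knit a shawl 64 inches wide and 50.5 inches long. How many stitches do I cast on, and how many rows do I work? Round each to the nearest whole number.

Stitch gauge = 27/4.5 = 6 sts/in; 64 × 6 = 384.00 → 384 sts.
Row gauge = 30/4.5 = 6.667 rows/in; 50.5 × 6.667 = 336.67 → 337 rows.

Cast on 384 stitches and work 337 rows.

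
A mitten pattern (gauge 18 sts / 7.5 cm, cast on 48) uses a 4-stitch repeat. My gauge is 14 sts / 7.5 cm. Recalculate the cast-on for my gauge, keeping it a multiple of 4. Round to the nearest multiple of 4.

CO 36 sts.

48 × 14 / 18 = 37.33.
Nearest multiple of 4: 36.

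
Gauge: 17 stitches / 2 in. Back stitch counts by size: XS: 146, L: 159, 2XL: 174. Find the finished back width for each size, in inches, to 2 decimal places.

XS 17.18 inches; L 18.71 inches; 2XL 20.47 inches.

17/2 = 8.5 sts per in.
XS: 146 / 8.5 = 17.176 → 17.18 in.
L: 159 / 8.5 = 18.706 → 18.71 in.
2XL: 174 / 8.5 = 20.471 → 20.47 in.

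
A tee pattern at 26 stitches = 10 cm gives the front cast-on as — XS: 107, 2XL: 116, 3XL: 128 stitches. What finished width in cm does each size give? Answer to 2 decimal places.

26/10 = 2.6 sts per cm.
XS: 107 / 2.6 = 41.154 → 41.15 cm.
2XL: 116 / 2.6 = 44.615 → 44.62 cm.
3XL: 128 / 2.6 = 49.231 → 49.23 cm.

XS 41.15 cm; 2XL 44.62 cm; 3XL 49.23 cm.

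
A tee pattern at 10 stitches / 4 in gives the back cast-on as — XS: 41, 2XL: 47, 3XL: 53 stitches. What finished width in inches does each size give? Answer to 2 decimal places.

10/4 = 2.5 sts per in.
XS: 41 / 2.5 = 16.400 → 16.40 in.
2XL: 47 / 2.5 = 18.800 → 18.80 in.
3XL: 53 / 2.5 = 21.200 → 21.20 in.

XS 16.40 inches; 2XL 18.80 inches; 3XL 21.20 inches.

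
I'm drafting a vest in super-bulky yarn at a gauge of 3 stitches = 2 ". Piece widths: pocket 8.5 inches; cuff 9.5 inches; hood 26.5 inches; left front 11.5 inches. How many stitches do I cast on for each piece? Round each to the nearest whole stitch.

Rate = 3/2 = 1.5 sts per in.
pocket: 8.5 × 1.5 = 12.75 → 13.
cuff: 9.5 × 1.5 = 14.25 → 14.
hood: 26.5 × 1.5 = 39.75 → 40.
left front: 11.5 × 1.5 = 17.25 → 17.

pocket 13; cuff 14; hood 40; left front 17.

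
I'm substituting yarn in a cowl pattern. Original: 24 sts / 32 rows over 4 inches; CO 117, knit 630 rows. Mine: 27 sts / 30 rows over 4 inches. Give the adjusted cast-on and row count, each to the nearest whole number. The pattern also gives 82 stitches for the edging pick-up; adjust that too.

Stitches: 117 × 27/24 = 131.62 → 132.
Rows: 630 × 30/32 = 590.62 → 591.
edging pick-up: 82 × 27/24 = 92.25 → 92.

Cast on 132 stitches; work 591 rows; edging pick-up 92 stitches.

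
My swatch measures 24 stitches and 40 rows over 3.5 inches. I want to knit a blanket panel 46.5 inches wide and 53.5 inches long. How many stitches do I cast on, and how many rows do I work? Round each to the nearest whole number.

Cast on 319 stitches and work 611 rows.

Stitch gauge = 24/3.5 = 6.857 sts/in; 46.5 × 6.857 = 318.86 → 319 sts.
Row gauge = 40/3.5 = 11.429 rows/in; 53.5 × 11.429 = 611.43 → 611 rows.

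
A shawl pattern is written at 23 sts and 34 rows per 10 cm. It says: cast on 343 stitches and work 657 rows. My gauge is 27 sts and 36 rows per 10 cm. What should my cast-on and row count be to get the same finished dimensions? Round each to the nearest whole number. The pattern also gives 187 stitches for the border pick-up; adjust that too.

Stitches: 343 × 27/23 = 402.65 → 403.
Rows: 657 × 36/34 = 695.65 → 696.
border pick-up: 187 × 27/23 = 219.52 → 220.

Cast on 403 stitches; work 696 rows; border pick-up 220 stitches.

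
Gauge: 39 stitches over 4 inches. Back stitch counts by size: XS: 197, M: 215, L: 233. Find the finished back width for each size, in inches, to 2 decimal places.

39/4 = 9.75 sts per in.
XS: 197 / 9.75 = 20.205 → 20.21 in.
M: 215 / 9.75 = 22.051 → 22.05 in.
L: 233 / 9.75 = 23.897 → 23.90 in.

XS 20.21 inches; M 22.05 inches; L 23.90 inches.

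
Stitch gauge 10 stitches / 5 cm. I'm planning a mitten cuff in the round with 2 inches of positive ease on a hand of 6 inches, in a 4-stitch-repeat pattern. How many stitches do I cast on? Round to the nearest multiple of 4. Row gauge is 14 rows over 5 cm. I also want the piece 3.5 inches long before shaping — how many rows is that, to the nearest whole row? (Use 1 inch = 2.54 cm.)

Cast on 40 stitches; work 25 rows.

Finished = 6 + 2 = 8 inches.
8 inches × 2.54 = 20.32 cm.
10/5 = 2 sts per cm; 20.32 × 2 = 40.64 sts.
Nearest multiple of 4 → 40.
3.5 inches = 8.89 cm; × 2.8 = 24.89 → 25 rows.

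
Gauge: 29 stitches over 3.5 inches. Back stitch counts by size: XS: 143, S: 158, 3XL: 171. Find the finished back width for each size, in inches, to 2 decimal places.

XS 17.26 inches; S 19.07 inches; 3XL 20.64 inches.

29/3.5 = 8.286 sts per in.
XS: 143 / 8.286 = 17.259 → 17.26 in.
S: 158 / 8.286 = 19.069 → 19.07 in.
3XL: 171 / 8.286 = 20.638 → 20.64 in.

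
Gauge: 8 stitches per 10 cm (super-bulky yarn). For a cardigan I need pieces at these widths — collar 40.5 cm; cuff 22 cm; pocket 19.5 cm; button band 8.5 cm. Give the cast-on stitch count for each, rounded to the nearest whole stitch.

collar 32; cuff 18; pocket 16; button band 7.

Rate = 8/10 = 0.8 sts per cm.
collar: 40.5 × 0.8 = 32.40 → 32.
cuff: 22 × 0.8 = 17.60 → 18.
pocket: 19.5 × 0.8 = 15.60 → 16.
button band: 8.5 × 0.8 = 6.80 → 7.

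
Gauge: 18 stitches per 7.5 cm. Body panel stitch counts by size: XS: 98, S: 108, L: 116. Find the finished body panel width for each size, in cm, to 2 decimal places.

XS 40.83 cm; S 45.00 cm; L 48.33 cm.

18/7.5 = 2.4 sts per cm.
XS: 98 / 2.4 = 40.833 → 40.83 cm.
S: 108 / 2.4 = 45.000 → 45.00 cm.
L: 116 / 2.4 = 48.333 → 48.33 cm.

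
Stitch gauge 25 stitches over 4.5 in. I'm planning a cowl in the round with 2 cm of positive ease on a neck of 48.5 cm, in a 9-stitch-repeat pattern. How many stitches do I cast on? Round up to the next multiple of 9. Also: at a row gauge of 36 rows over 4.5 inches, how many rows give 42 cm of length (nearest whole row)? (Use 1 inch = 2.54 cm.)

Finished = 48.5 + 2 = 50.5 cm.
50.5 cm × 1/2.54 = 19.88 inches.
25/4.5 = 5.556 sts per in; 19.88 × 5.556 = 110.45 sts.
Next multiple of 9 → 117.
42 cm = 16.54 inches; × 8 = 132.28 → 132 rows.

Cast on 117 stitches; work 132 rows.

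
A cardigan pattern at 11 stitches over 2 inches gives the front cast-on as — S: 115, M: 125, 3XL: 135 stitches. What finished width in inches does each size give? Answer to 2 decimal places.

11/2 = 5.5 sts per in.
S: 115 / 5.5 = 20.909 → 20.91 in.
M: 125 / 5.5 = 22.727 → 22.73 in.
3XL: 135 / 5.5 = 24.545 → 24.55 in.

S 20.91 inches; M 22.73 inches; 3XL 24.55 inches.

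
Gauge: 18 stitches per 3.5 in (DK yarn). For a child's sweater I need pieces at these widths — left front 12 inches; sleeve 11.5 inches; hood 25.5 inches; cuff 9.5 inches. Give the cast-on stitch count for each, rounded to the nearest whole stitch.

Rate = 18/3.5 = 5.143 sts per in.
left front: 12 × 5.143 = 61.71 → 62.
sleeve: 11.5 × 5.143 = 59.14 → 59.
hood: 25.5 × 5.143 = 131.14 → 131.
cuff: 9.5 × 5.143 = 48.86 → 49.

left front 62; sleeve 59; hood 131; cuff 49.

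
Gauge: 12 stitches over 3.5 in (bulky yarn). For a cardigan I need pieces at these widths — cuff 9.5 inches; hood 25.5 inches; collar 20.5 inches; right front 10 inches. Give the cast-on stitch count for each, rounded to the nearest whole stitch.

Rate = 12/3.5 = 3.429 sts per in.
cuff: 9.5 × 3.429 = 32.57 → 33.
hood: 25.5 × 3.429 = 87.43 → 87.
collar: 20.5 × 3.429 = 70.29 → 70.
right front: 10 × 3.429 = 34.29 → 34.

cuff 33; hood 87; collar 70; right front 34.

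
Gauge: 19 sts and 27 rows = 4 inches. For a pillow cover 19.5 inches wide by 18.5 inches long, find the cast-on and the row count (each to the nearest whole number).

Stitch gauge = 19/4 = 4.75 sts/in; 19.5 × 4.75 = 92.62 → 93 sts.
Row gauge = 27/4 = 6.75 rows/in; 18.5 × 6.75 = 124.88 → 125 rows.

Cast on 93 stitches and work 125 rows.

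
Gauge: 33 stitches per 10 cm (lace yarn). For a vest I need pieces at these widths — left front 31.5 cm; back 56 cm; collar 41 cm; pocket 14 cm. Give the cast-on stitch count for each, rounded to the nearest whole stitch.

Rate = 33/10 = 3.3 sts per cm.
left front: 31.5 × 3.3 = 103.95 → 104.
back: 56 × 3.3 = 184.80 → 185.
collar: 41 × 3.3 = 135.30 → 135.
pocket: 14 × 3.3 = 46.20 → 46.

left front 104; back 185; collar 135; pocket 46.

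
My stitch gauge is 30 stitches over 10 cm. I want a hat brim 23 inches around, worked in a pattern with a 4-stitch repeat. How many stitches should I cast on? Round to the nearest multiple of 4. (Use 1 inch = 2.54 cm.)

CO 176 sts.

23 in = 23 × 2.54 = 58.42 cm.
30 / 10 = 3 sts/cm.
58.42 × 3 = 175.26 sts.
→ 176.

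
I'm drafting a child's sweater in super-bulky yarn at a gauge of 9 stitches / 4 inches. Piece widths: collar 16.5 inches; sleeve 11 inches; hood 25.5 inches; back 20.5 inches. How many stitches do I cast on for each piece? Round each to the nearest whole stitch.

Rate = 9/4 = 2.25 sts per in.
collar: 16.5 × 2.25 = 37.12 → 37.
sleeve: 11 × 2.25 = 24.75 → 25.
hood: 25.5 × 2.25 = 57.38 → 57.
back: 20.5 × 2.25 = 46.12 → 46.

collar 37; sleeve 25; hood 57; back 46.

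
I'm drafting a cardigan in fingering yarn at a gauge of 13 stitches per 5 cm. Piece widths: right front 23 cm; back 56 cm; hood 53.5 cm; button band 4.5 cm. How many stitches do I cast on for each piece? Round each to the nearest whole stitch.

Rate = 13/5 = 2.6 sts per cm.
right front: 23 × 2.6 = 59.80 → 60.
back: 56 × 2.6 = 145.60 → 146.
hood: 53.5 × 2.6 = 139.10 → 139.
button band: 4.5 × 2.6 = 11.70 → 12.

right front 60; back 146; hood 139; button band 12.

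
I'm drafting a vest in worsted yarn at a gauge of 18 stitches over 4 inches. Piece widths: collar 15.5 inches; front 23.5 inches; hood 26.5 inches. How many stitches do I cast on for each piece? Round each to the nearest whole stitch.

Rate = 18/4 = 4.5 sts per in.
collar: 15.5 × 4.5 = 69.75 → 70.
front: 23.5 × 4.5 = 105.75 → 106.
hood: 26.5 × 4.5 = 119.25 → 119.

collar 70; front 106; hood 119.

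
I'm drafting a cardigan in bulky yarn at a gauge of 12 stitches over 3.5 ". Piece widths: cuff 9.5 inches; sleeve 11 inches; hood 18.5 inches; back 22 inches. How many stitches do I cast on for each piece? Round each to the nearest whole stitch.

cuff 33; sleeve 38; hood 63; back 75.

Rate = 12/3.5 = 3.429 sts per in.
cuff: 9.5 × 3.429 = 32.57 → 33.
sleeve: 11 × 3.429 = 37.71 → 38.
hood: 18.5 × 3.429 = 63.43 → 63.
back: 22 × 3.429 = 75.43 → 75.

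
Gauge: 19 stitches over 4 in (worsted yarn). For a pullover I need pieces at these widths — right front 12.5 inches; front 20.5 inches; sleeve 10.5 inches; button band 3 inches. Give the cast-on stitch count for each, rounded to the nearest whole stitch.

right front 59; front 97; sleeve 50; button band 14.

Rate = 19/4 = 4.75 sts per in.
right front: 12.5 × 4.75 = 59.38 → 59.
front: 20.5 × 4.75 = 97.38 → 97.
sleeve: 10.5 × 4.75 = 49.88 → 50.
button band: 3 × 4.75 = 14.25 → 14.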